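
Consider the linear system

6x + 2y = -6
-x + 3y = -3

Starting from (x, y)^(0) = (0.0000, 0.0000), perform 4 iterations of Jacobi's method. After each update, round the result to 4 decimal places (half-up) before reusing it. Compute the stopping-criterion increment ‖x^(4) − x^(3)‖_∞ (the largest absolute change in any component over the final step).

Iteration 1:
  x = (-6 - (2)·0.0000) / (6) = -1.0000
  y = (-3 - (-1)·0.0000) / (3) = -1.0000
Iteration 2:
  x = (-6 - (2)·-1.0000) / (6) = -0.6667
  y = (-3 - (-1)·-1.0000) / (3) = -1.3333
Iteration 3:
  x = (-6 - (2)·-1.3333) / (6) = -0.5556
  y = (-3 - (-1)·-0.6667) / (3) = -1.2222
Iteration 4:
  x = (-6 - (2)·-1.2222) / (6) = -0.5926
  y = (-3 - (-1)·-0.5556) / (3) = -1.1852
Change: (-0.0370, 0.0370) → max |·| = 0.0370

0.0370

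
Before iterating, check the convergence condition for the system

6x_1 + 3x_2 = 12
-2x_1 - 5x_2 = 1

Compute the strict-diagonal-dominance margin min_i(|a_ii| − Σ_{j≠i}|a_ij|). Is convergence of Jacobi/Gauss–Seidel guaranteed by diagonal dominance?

3

row 1: |6| − (3) = 3
row 2: |-5| − (2) = 3
minimum over rows = 3 → strictly diagonally dominant (convergence guaranteed)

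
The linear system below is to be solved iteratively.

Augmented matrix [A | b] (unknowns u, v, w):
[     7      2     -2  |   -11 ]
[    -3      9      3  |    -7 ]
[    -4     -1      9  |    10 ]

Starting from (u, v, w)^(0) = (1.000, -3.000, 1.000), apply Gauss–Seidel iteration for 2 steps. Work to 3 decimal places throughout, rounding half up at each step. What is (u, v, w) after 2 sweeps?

Iteration 1:
  u = (-11 - (2)·-3.000 - (-2)·1.000) / (7) = -0.429
  v = (-7 - (-3)·-0.429 - (3)·1.000) / (9) = -1.254
  w = (10 - (-4)·-0.429 - (-1)·-1.254) / (9) = 0.781
Iteration 2:
  u = (-11 - (2)·-1.254 - (-2)·0.781) / (7) = -0.990
  v = (-7 - (-3)·-0.990 - (3)·0.781) / (9) = -1.368
  w = (10 - (-4)·-0.990 - (-1)·-1.368) / (9) = 0.519

(-0.990, -1.368, 0.519)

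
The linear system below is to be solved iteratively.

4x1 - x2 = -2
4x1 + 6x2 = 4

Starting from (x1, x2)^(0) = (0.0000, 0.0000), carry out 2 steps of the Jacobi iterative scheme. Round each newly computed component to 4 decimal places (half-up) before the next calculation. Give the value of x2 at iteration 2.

Iteration 1:
  x1 = (-2 - (-1)·0.0000) / (4) = -0.5000
  x2 = (4 - (4)·0.0000) / (6) = 0.6667
Iteration 2:
  x1 = (-2 - (-1)·0.6667) / (4) = -0.3333
  x2 = (4 - (4)·-0.5000) / (6) = 1.0000

1.0000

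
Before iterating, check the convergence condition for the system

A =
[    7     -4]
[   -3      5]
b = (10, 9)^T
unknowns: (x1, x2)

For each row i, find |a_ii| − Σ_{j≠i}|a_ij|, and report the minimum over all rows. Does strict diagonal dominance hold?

2

row 1: |7| − (4) = 3
row 2: |5| − (3) = 2
minimum over rows = 2 → strictly diagonally dominant (convergence guaranteed)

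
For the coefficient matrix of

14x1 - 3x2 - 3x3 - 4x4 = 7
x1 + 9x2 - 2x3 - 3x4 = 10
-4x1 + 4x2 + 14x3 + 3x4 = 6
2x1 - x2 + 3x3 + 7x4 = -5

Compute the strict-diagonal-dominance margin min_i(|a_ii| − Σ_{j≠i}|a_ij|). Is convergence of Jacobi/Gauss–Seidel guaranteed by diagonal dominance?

1

row 1: |14| − (3+3+4) = 4
row 2: |9| − (1+2+3) = 3
row 3: |14| − (4+4+3) = 3
row 4: |7| − (2+1+3) = 1
minimum over rows = 1 → strictly diagonally dominant (convergence guaranteed)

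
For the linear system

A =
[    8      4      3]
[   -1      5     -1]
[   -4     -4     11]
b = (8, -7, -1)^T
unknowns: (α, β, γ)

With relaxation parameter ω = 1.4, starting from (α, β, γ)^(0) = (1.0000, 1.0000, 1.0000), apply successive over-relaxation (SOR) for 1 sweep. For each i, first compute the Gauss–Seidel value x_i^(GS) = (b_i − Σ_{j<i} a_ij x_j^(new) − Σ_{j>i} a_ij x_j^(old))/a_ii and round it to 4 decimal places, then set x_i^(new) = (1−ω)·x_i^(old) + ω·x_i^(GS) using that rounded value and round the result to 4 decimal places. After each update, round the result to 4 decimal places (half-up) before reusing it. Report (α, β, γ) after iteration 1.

(-0.2250, -2.1430, -1.7328)

Iteration 1:
  α: GS value = (8 - (4)·1.0000 - (3)·1.0000) / (8) = 0.1250;  α ← (1−ω)·1.0000 + ω·0.1250 = -0.2250
  β: GS value = (-7 - (-1)·-0.2250 - (-1)·1.0000) / (5) = -1.2450;  β ← (1−ω)·1.0000 + ω·-1.2450 = -2.1430
  γ: GS value = (-1 - (-4)·-0.2250 - (-4)·-2.1430) / (11) = -0.9520;  γ ← (1−ω)·1.0000 + ω·-0.9520 = -1.7328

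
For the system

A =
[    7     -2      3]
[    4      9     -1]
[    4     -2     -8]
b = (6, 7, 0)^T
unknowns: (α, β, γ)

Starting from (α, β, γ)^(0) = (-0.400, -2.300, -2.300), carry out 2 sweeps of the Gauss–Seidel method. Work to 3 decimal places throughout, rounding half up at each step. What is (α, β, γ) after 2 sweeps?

(0.601, 0.577, 0.156)

Iteration 1:
  α = (6 - (-2)·-2.300 - (3)·-2.300) / (7) = 1.186
  β = (7 - (4)·1.186 - (-1)·-2.300) / (9) = -0.005
  γ = (0 - (4)·1.186 - (-2)·-0.005) / (-8) = 0.594
Iteration 2:
  α = (6 - (-2)·-0.005 - (3)·0.594) / (7) = 0.601
  β = (7 - (4)·0.601 - (-1)·0.594) / (9) = 0.577
  γ = (0 - (4)·0.601 - (-2)·0.577) / (-8) = 0.156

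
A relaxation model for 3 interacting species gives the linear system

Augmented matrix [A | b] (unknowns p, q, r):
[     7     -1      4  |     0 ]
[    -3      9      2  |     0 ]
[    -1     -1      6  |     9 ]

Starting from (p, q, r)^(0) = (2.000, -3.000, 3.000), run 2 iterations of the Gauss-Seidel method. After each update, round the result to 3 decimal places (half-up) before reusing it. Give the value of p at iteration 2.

-0.719

Iteration 1:
  p = (0 - (-1)·-3.000 - (4)·3.000) / (7) = -2.143
  q = (0 - (-3)·-2.143 - (2)·3.000) / (9) = -1.381
  r = (9 - (-1)·-2.143 - (-1)·-1.381) / (6) = 0.913
Iteration 2:
  p = (0 - (-1)·-1.381 - (4)·0.913) / (7) = -0.719
  q = (0 - (-3)·-0.719 - (2)·0.913) / (9) = -0.443
  r = (9 - (-1)·-0.719 - (-1)·-0.443) / (6) = 1.306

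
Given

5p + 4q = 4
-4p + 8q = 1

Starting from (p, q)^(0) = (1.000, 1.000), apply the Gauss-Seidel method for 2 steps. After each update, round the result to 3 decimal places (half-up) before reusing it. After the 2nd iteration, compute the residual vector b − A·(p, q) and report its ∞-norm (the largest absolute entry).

Iteration 1:
  p = (4 - (4)·1.000) / (5) = 0.000
  q = (1 - (-4)·0.000) / (8) = 0.125
Iteration 2:
  p = (4 - (4)·0.125) / (5) = 0.700
  q = (1 - (-4)·0.700) / (8) = 0.475
Residual b − A·x = (-1.400, 0.000); ∞-norm = 1.400

1.400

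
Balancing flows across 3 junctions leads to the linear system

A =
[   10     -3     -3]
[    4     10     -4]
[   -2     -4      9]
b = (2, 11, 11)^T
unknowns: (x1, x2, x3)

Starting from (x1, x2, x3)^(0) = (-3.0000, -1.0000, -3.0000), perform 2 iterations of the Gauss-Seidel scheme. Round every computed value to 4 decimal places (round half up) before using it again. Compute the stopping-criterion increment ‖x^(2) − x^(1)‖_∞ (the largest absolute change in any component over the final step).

1.6300

Iteration 1:
  x1 = (2 - (-3)·-1.0000 - (-3)·-3.0000) / (10) = -1.0000
  x2 = (11 - (4)·-1.0000 - (-4)·-3.0000) / (10) = 0.3000
  x3 = (11 - (-2)·-1.0000 - (-4)·0.3000) / (9) = 1.1333
Iteration 2:
  x1 = (2 - (-3)·0.3000 - (-3)·1.1333) / (10) = 0.6300
  x2 = (11 - (4)·0.6300 - (-4)·1.1333) / (10) = 1.3013
  x3 = (11 - (-2)·0.6300 - (-4)·1.3013) / (9) = 1.9406
Change: (1.6300, 1.0013, 0.8073) → max |·| = 1.6300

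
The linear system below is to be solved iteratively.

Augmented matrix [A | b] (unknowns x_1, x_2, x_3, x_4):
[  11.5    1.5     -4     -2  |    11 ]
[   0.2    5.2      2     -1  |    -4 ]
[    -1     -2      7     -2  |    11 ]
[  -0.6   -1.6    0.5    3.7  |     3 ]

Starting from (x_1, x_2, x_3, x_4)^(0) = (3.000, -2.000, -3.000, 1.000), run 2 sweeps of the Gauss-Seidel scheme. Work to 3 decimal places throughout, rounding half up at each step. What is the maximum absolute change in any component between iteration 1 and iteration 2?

Iteration 1:
  x_1 = (11 - (1.5)·-2.000 - (-4)·-3.000 - (-2)·1.000) / (11.5) = 0.348
  x_2 = (-4 - (0.2)·0.348 - (2)·-3.000 - (-1)·1.000) / (5.2) = 0.564
  x_3 = (11 - (-1)·0.348 - (-2)·0.564 - (-2)·1.000) / (7) = 2.068
  x_4 = (3 - (-0.6)·0.348 - (-1.6)·0.564 - (0.5)·2.068) / (3.7) = 0.832
Iteration 2:
  x_1 = (11 - (1.5)·0.564 - (-4)·2.068 - (-2)·0.832) / (11.5) = 1.747
  x_2 = (-4 - (0.2)·1.747 - (2)·2.068 - (-1)·0.832) / (5.2) = -1.472
  x_3 = (11 - (-1)·1.747 - (-2)·-1.472 - (-2)·0.832) / (7) = 1.638
  x_4 = (3 - (-0.6)·1.747 - (-1.6)·-1.472 - (0.5)·1.638) / (3.7) = 0.236
Change: (1.399, -2.036, -0.430, -0.596) → max |·| = 2.036

2.036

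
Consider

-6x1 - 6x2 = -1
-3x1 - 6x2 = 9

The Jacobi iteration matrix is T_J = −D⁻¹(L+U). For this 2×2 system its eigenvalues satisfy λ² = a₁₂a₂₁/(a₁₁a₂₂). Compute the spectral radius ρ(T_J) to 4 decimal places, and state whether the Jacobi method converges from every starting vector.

a₁₂a₂₁/(a₁₁a₂₂) = (-6)·(-3) / ((-6)·(-6)) = 0.500000
ρ = √|0.500000| = √0.500000 = 0.7071
ρ < 1, so Jacobi converges

0.7071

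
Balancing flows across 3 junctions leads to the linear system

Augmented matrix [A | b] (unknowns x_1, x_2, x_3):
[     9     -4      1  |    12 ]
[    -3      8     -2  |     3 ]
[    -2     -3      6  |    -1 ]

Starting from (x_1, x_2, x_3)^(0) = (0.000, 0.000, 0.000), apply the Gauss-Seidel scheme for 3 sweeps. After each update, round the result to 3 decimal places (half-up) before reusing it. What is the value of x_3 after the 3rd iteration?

1.051

Iteration 1:
  x_1 = (12 - (-4)·0.000 - (1)·0.000) / (9) = 1.333
  x_2 = (3 - (-3)·1.333 - (-2)·0.000) / (8) = 0.875
  x_3 = (-1 - (-2)·1.333 - (-3)·0.875) / (6) = 0.715
Iteration 2:
  x_1 = (12 - (-4)·0.875 - (1)·0.715) / (9) = 1.643
  x_2 = (3 - (-3)·1.643 - (-2)·0.715) / (8) = 1.170
  x_3 = (-1 - (-2)·1.643 - (-3)·1.170) / (6) = 0.966
Iteration 3:
  x_1 = (12 - (-4)·1.170 - (1)·0.966) / (9) = 1.746
  x_2 = (3 - (-3)·1.746 - (-2)·0.966) / (8) = 1.271
  x_3 = (-1 - (-2)·1.746 - (-3)·1.271) / (6) = 1.051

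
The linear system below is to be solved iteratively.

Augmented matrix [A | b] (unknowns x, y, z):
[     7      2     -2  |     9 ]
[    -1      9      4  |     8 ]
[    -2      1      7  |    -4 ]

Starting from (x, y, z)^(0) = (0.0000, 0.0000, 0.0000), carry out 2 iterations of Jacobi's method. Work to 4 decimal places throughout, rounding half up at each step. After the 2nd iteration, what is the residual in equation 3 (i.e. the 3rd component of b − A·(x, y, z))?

-1.2310

Iteration 1:
  x = (9 - (2)·0.0000 - (-2)·0.0000) / (7) = 1.2857
  y = (8 - (-1)·0.0000 - (4)·0.0000) / (9) = 0.8889
  z = (-4 - (-2)·0.0000 - (1)·0.0000) / (7) = -0.5714
Iteration 2:
  x = (9 - (2)·0.8889 - (-2)·-0.5714) / (7) = 0.8685
  y = (8 - (-1)·1.2857 - (4)·-0.5714) / (9) = 1.2857
  z = (-4 - (-2)·1.2857 - (1)·0.8889) / (7) = -0.3311
Residual b − A·x = (-0.3131, -1.3784, -1.2310)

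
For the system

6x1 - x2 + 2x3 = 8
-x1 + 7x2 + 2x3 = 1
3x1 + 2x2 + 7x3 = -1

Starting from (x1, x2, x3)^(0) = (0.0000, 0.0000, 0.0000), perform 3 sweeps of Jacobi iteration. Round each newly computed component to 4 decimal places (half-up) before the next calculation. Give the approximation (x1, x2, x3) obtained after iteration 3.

(1.6474, 0.5593, -0.8518)

Iteration 1:
  x1 = (8 - (-1)·0.0000 - (2)·0.0000) / (6) = 1.3333
  x2 = (1 - (-1)·0.0000 - (2)·0.0000) / (7) = 0.1429
  x3 = (-1 - (3)·0.0000 - (2)·0.0000) / (7) = -0.1429
Iteration 2:
  x1 = (8 - (-1)·0.1429 - (2)·-0.1429) / (6) = 1.4048
  x2 = (1 - (-1)·1.3333 - (2)·-0.1429) / (7) = 0.3742
  x3 = (-1 - (3)·1.3333 - (2)·0.1429) / (7) = -0.7551
Iteration 3:
  x1 = (8 - (-1)·0.3742 - (2)·-0.7551) / (6) = 1.6474
  x2 = (1 - (-1)·1.4048 - (2)·-0.7551) / (7) = 0.5593
  x3 = (-1 - (3)·1.4048 - (2)·0.3742) / (7) = -0.8518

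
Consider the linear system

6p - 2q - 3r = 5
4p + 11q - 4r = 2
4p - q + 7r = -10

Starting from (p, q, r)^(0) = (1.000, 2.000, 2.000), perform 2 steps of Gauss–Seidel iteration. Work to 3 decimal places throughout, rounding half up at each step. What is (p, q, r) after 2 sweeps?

(-0.595, -0.641, -1.180)

Iteration 1:
  p = (5 - (-2)·2.000 - (-3)·2.000) / (6) = 2.500
  q = (2 - (4)·2.500 - (-4)·2.000) / (11) = 0.000
  r = (-10 - (4)·2.500 - (-1)·0.000) / (7) = -2.857
Iteration 2:
  p = (5 - (-2)·0.000 - (-3)·-2.857) / (6) = -0.595
  q = (2 - (4)·-0.595 - (-4)·-2.857) / (11) = -0.641
  r = (-10 - (4)·-0.595 - (-1)·-0.641) / (7) = -1.180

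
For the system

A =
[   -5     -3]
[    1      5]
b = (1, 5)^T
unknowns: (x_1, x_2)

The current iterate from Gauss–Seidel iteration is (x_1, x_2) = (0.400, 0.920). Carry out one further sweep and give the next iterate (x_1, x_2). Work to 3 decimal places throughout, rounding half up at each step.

One sweep:
  x_1 = (1 - (-3)·0.920) / (-5) = -0.752
  x_2 = (5 - (1)·-0.752) / (5) = 1.150

(-0.752, 1.150)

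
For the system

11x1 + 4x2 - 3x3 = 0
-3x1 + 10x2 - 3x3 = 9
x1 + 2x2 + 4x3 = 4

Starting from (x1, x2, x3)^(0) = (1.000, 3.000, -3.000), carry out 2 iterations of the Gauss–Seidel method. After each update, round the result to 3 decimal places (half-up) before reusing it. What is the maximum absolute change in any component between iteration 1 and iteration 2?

2.598

Iteration 1:
  x1 = (0 - (4)·3.000 - (-3)·-3.000) / (11) = -1.909
  x2 = (9 - (-3)·-1.909 - (-3)·-3.000) / (10) = -0.573
  x3 = (4 - (1)·-1.909 - (2)·-0.573) / (4) = 1.764
Iteration 2:
  x1 = (0 - (4)·-0.573 - (-3)·1.764) / (11) = 0.689
  x2 = (9 - (-3)·0.689 - (-3)·1.764) / (10) = 1.636
  x3 = (4 - (1)·0.689 - (2)·1.636) / (4) = 0.010
Change: (2.598, 2.209, -1.754) → max |·| = 2.598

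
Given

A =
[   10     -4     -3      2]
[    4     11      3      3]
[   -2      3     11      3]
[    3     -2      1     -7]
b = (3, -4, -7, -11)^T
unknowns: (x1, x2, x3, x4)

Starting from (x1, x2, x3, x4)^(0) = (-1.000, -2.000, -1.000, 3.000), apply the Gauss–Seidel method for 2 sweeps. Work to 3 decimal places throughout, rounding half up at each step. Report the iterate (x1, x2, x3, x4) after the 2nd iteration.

Iteration 1:
  x1 = (3 - (-4)·-2.000 - (-3)·-1.000 - (2)·3.000) / (10) = -1.400
  x2 = (-4 - (4)·-1.400 - (3)·-1.000 - (3)·3.000) / (11) = -0.400
  x3 = (-7 - (-2)·-1.400 - (3)·-0.400 - (3)·3.000) / (11) = -1.600
  x4 = (-11 - (3)·-1.400 - (-2)·-0.400 - (1)·-1.600) / (-7) = 0.857
Iteration 2:
  x1 = (3 - (-4)·-0.400 - (-3)·-1.600 - (2)·0.857) / (10) = -0.511
  x2 = (-4 - (4)·-0.511 - (3)·-1.600 - (3)·0.857) / (11) = 0.025
  x3 = (-7 - (-2)·-0.511 - (3)·0.025 - (3)·0.857) / (11) = -0.970
  x4 = (-11 - (3)·-0.511 - (-2)·0.025 - (1)·-0.970) / (-7) = 1.207

(-0.511, 0.025, -0.970, 1.207)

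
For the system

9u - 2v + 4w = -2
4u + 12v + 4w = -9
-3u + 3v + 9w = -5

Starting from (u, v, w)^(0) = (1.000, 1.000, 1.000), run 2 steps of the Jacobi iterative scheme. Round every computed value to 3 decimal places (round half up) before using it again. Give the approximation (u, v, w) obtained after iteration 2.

Iteration 1:
  u = (-2 - (-2)·1.000 - (4)·1.000) / (9) = -0.444
  v = (-9 - (4)·1.000 - (4)·1.000) / (12) = -1.417
  w = (-5 - (-3)·1.000 - (3)·1.000) / (9) = -0.556
Iteration 2:
  u = (-2 - (-2)·-1.417 - (4)·-0.556) / (9) = -0.290
  v = (-9 - (4)·-0.444 - (4)·-0.556) / (12) = -0.417
  w = (-5 - (-3)·-0.444 - (3)·-1.417) / (9) = -0.231

(-0.290, -0.417, -0.231)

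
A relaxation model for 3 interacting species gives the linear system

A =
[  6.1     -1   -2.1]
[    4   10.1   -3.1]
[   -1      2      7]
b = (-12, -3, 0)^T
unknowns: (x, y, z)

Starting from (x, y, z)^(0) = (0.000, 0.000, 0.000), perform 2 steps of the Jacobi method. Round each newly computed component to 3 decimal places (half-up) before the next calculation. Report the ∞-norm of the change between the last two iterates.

0.779

Iteration 1:
  x = (-12 - (-1)·0.000 - (-2.1)·0.000) / (6.1) = -1.967
  y = (-3 - (4)·0.000 - (-3.1)·0.000) / (10.1) = -0.297
  z = (0 - (-1)·0.000 - (2)·0.000) / (7) = 0.000
Iteration 2:
  x = (-12 - (-1)·-0.297 - (-2.1)·0.000) / (6.1) = -2.016
  y = (-3 - (4)·-1.967 - (-3.1)·0.000) / (10.1) = 0.482
  z = (0 - (-1)·-1.967 - (2)·-0.297) / (7) = -0.196
Change: (-0.049, 0.779, -0.196) → max |·| = 0.779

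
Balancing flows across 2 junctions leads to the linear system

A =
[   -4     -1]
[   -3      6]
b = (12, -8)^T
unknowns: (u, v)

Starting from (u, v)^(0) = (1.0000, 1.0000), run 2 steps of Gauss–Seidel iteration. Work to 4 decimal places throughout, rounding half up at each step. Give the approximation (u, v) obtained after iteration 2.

Iteration 1:
  u = (12 - (-1)·1.0000) / (-4) = -3.2500
  v = (-8 - (-3)·-3.2500) / (6) = -2.9583
Iteration 2:
  u = (12 - (-1)·-2.9583) / (-4) = -2.2604
  v = (-8 - (-3)·-2.2604) / (6) = -2.4635

(-2.2604, -2.4635)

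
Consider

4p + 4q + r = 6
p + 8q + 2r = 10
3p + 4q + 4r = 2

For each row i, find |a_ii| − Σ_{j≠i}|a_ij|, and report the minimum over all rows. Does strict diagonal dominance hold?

-3

row 1: |4| − (4+1) = -1
row 2: |8| − (1+2) = 5
row 3: |4| − (3+4) = -3
minimum over rows = -3 → not strictly diagonally dominant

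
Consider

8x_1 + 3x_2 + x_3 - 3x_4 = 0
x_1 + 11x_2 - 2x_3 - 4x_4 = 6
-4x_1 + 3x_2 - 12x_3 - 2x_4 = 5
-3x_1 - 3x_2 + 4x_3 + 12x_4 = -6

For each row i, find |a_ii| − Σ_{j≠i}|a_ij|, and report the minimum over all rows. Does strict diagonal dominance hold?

row 1: |8| − (3+1+3) = 1
row 2: |11| − (1+2+4) = 4
row 3: |-12| − (4+3+2) = 3
row 4: |12| − (3+3+4) = 2
minimum over rows = 1 → strictly diagonally dominant (convergence guaranteed)

1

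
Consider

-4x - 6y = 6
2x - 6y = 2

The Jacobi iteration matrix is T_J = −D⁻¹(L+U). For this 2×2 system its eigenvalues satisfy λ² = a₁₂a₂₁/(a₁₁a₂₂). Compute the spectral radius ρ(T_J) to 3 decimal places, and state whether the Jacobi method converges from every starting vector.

0.707

a₁₂a₂₁/(a₁₁a₂₂) = (-6)·(2) / ((-4)·(-6)) = -0.500000
ρ = √|-0.500000| = √0.500000 = 0.707
ρ < 1, so Jacobi converges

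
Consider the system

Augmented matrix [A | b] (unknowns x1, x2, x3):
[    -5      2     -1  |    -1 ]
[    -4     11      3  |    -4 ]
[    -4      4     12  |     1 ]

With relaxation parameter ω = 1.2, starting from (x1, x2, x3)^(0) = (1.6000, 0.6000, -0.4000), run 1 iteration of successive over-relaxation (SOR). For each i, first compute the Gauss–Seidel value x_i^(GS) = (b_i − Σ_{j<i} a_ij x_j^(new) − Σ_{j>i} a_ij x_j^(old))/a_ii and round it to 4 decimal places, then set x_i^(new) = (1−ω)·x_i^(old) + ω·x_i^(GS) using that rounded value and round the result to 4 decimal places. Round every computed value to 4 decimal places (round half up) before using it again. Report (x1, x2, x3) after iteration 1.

(0.3040, -0.2928, 0.4188)

Iteration 1:
  x1: GS value = (-1 - (2)·0.6000 - (-1)·-0.4000) / (-5) = 0.5200;  x1 ← (1−ω)·1.6000 + ω·0.5200 = 0.3040
  x2: GS value = (-4 - (-4)·0.3040 - (3)·-0.4000) / (11) = -0.1440;  x2 ← (1−ω)·0.6000 + ω·-0.1440 = -0.2928
  x3: GS value = (1 - (-4)·0.3040 - (4)·-0.2928) / (12) = 0.2823;  x3 ← (1−ω)·-0.4000 + ω·0.2823 = 0.4188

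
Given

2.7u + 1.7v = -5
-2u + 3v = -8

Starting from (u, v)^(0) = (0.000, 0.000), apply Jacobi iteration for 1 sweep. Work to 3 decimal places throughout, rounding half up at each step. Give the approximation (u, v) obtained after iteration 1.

Iteration 1:
  u = (-5 - (1.7)·0.000) / (2.7) = -1.852
  v = (-8 - (-2)·0.000) / (3) = -2.667

(-1.852, -2.667)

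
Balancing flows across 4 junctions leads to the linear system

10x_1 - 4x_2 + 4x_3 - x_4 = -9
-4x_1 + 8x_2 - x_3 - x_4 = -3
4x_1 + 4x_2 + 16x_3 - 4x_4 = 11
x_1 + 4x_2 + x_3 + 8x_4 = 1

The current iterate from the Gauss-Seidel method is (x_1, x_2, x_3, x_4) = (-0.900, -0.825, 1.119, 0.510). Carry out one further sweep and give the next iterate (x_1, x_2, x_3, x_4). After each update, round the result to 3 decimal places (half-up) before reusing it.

(-1.627, -0.985, 1.468, 0.637)

One sweep:
  x_1 = (-9 - (-4)·-0.825 - (4)·1.119 - (-1)·0.510) / (10) = -1.627
  x_2 = (-3 - (-4)·-1.627 - (-1)·1.119 - (-1)·0.510) / (8) = -0.985
  x_3 = (11 - (4)·-1.627 - (4)·-0.985 - (-4)·0.510) / (16) = 1.468
  x_4 = (1 - (1)·-1.627 - (4)·-0.985 - (1)·1.468) / (8) = 0.637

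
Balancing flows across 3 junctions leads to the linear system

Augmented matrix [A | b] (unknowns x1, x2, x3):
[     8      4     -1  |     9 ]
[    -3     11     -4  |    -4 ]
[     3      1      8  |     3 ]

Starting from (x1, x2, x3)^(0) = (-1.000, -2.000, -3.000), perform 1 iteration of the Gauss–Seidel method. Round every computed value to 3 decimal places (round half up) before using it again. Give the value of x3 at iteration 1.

-0.159

Iteration 1:
  x1 = (9 - (4)·-2.000 - (-1)·-3.000) / (8) = 1.750
  x2 = (-4 - (-3)·1.750 - (-4)·-3.000) / (11) = -0.977
  x3 = (3 - (3)·1.750 - (1)·-0.977) / (8) = -0.159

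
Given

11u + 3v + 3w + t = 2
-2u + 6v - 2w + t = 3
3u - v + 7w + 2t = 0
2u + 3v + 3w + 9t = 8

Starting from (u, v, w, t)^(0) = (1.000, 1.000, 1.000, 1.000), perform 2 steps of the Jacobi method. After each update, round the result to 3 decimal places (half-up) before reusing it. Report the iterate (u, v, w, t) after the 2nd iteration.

Iteration 1:
  u = (2 - (3)·1.000 - (3)·1.000 - (1)·1.000) / (11) = -0.455
  v = (3 - (-2)·1.000 - (-2)·1.000 - (1)·1.000) / (6) = 1.000
  w = (0 - (3)·1.000 - (-1)·1.000 - (2)·1.000) / (7) = -0.571
  t = (8 - (2)·1.000 - (3)·1.000 - (3)·1.000) / (9) = 0.000
Iteration 2:
  u = (2 - (3)·1.000 - (3)·-0.571 - (1)·0.000) / (11) = 0.065
  v = (3 - (-2)·-0.455 - (-2)·-0.571 - (1)·0.000) / (6) = 0.158
  w = (0 - (3)·-0.455 - (-1)·1.000 - (2)·0.000) / (7) = 0.338
  t = (8 - (2)·-0.455 - (3)·1.000 - (3)·-0.571) / (9) = 0.847

(0.065, 0.158, 0.338, 0.847)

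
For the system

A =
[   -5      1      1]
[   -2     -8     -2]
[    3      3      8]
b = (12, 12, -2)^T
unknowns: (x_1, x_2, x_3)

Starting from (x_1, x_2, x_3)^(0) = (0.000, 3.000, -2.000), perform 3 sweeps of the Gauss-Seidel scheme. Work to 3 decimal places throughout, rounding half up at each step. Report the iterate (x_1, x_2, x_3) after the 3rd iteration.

Iteration 1:
  x_1 = (12 - (1)·3.000 - (1)·-2.000) / (-5) = -2.200
  x_2 = (12 - (-2)·-2.200 - (-2)·-2.000) / (-8) = -0.450
  x_3 = (-2 - (3)·-2.200 - (3)·-0.450) / (8) = 0.744
Iteration 2:
  x_1 = (12 - (1)·-0.450 - (1)·0.744) / (-5) = -2.341
  x_2 = (12 - (-2)·-2.341 - (-2)·0.744) / (-8) = -1.101
  x_3 = (-2 - (3)·-2.341 - (3)·-1.101) / (8) = 1.041
Iteration 3:
  x_1 = (12 - (1)·-1.101 - (1)·1.041) / (-5) = -2.412
  x_2 = (12 - (-2)·-2.412 - (-2)·1.041) / (-8) = -1.157
  x_3 = (-2 - (3)·-2.412 - (3)·-1.157) / (8) = 1.088

(-2.412, -1.157, 1.088)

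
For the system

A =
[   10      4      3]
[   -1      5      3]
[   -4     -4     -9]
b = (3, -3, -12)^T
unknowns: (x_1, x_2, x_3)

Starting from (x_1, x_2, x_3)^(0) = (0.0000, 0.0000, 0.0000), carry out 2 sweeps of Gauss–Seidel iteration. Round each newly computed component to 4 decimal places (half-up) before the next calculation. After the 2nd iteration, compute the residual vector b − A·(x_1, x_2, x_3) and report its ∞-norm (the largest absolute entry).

Iteration 1:
  x_1 = (3 - (4)·0.0000 - (3)·0.0000) / (10) = 0.3000
  x_2 = (-3 - (-1)·0.3000 - (3)·0.0000) / (5) = -0.5400
  x_3 = (-12 - (-4)·0.3000 - (-4)·-0.5400) / (-9) = 1.4400
Iteration 2:
  x_1 = (3 - (4)·-0.5400 - (3)·1.4400) / (10) = 0.0840
  x_2 = (-3 - (-1)·0.0840 - (3)·1.4400) / (5) = -1.4472
  x_3 = (-12 - (-4)·0.0840 - (-4)·-1.4472) / (-9) = 1.9392
Residual b − A·x = (2.1312, -1.4976, 0.0000); ∞-norm = 2.1312

2.1312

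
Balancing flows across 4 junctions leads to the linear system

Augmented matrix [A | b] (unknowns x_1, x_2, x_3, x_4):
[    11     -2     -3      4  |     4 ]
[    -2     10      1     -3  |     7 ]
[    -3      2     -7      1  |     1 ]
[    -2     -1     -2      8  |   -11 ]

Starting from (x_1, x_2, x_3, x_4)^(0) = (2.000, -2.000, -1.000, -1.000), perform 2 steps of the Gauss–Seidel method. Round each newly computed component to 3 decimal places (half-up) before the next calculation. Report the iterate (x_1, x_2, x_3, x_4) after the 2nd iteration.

Iteration 1:
  x_1 = (4 - (-2)·-2.000 - (-3)·-1.000 - (4)·-1.000) / (11) = 0.091
  x_2 = (7 - (-2)·0.091 - (1)·-1.000 - (-3)·-1.000) / (10) = 0.518
  x_3 = (1 - (-3)·0.091 - (2)·0.518 - (1)·-1.000) / (-7) = -0.177
  x_4 = (-11 - (-2)·0.091 - (-1)·0.518 - (-2)·-0.177) / (8) = -1.332
Iteration 2:
  x_1 = (4 - (-2)·0.518 - (-3)·-0.177 - (4)·-1.332) / (11) = 0.894
  x_2 = (7 - (-2)·0.894 - (1)·-0.177 - (-3)·-1.332) / (10) = 0.497
  x_3 = (1 - (-3)·0.894 - (2)·0.497 - (1)·-1.332) / (-7) = -0.574
  x_4 = (-11 - (-2)·0.894 - (-1)·0.497 - (-2)·-0.574) / (8) = -1.233

(0.894, 0.497, -0.574, -1.233)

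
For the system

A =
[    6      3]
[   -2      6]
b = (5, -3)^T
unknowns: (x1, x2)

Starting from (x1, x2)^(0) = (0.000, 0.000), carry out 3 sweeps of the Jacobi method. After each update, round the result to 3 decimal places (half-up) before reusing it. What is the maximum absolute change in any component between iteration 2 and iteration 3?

Iteration 1:
  x1 = (5 - (3)·0.000) / (6) = 0.833
  x2 = (-3 - (-2)·0.000) / (6) = -0.500
Iteration 2:
  x1 = (5 - (3)·-0.500) / (6) = 1.083
  x2 = (-3 - (-2)·0.833) / (6) = -0.222
Iteration 3:
  x1 = (5 - (3)·-0.222) / (6) = 0.944
  x2 = (-3 - (-2)·1.083) / (6) = -0.139
Change: (-0.139, 0.083) → max |·| = 0.139

0.139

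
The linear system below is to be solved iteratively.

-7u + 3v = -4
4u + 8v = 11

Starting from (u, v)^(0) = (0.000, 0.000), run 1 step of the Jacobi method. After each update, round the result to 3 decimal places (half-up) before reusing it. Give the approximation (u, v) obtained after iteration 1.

Iteration 1:
  u = (-4 - (3)·0.000) / (-7) = 0.571
  v = (11 - (4)·0.000) / (8) = 1.375

(0.571, 1.375)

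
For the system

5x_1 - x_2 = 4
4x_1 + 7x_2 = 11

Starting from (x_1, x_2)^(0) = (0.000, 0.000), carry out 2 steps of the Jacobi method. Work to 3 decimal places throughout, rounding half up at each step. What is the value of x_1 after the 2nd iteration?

Iteration 1:
  x_1 = (4 - (-1)·0.000) / (5) = 0.800
  x_2 = (11 - (4)·0.000) / (7) = 1.571
Iteration 2:
  x_1 = (4 - (-1)·1.571) / (5) = 1.114
  x_2 = (11 - (4)·0.800) / (7) = 1.114

1.114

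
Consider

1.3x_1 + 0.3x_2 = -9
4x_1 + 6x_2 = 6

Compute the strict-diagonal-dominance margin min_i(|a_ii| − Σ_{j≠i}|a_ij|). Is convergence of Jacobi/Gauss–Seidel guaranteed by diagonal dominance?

row 1: |1.3| − (0.3) = 1
row 2: |6| − (4) = 2
minimum over rows = 1 → strictly diagonally dominant (convergence guaranteed)

1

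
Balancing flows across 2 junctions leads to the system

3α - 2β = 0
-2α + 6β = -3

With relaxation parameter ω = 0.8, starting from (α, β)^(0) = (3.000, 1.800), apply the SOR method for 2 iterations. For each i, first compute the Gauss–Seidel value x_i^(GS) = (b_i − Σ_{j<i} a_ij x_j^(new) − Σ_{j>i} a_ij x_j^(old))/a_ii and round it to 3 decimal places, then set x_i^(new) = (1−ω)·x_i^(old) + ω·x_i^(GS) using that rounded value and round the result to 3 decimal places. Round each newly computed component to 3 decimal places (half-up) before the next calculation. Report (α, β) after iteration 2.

(0.513, -0.188)

Iteration 1:
  α: GS value = (0 - (-2)·1.800) / (3) = 1.200;  α ← (1−ω)·3.000 + ω·1.200 = 1.560
  β: GS value = (-3 - (-2)·1.560) / (6) = 0.020;  β ← (1−ω)·1.800 + ω·0.020 = 0.376
Iteration 2:
  α: GS value = (0 - (-2)·0.376) / (3) = 0.251;  α ← (1−ω)·1.560 + ω·0.251 = 0.513
  β: GS value = (-3 - (-2)·0.513) / (6) = -0.329;  β ← (1−ω)·0.376 + ω·-0.329 = -0.188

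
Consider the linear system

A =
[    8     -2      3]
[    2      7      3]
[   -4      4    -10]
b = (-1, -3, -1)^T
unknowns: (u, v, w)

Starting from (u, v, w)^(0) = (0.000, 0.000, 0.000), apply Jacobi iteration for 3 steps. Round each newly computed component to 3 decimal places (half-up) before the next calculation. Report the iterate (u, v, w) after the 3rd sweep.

Iteration 1:
  u = (-1 - (-2)·0.000 - (3)·0.000) / (8) = -0.125
  v = (-3 - (2)·0.000 - (3)·0.000) / (7) = -0.429
  w = (-1 - (-4)·0.000 - (4)·0.000) / (-10) = 0.100
Iteration 2:
  u = (-1 - (-2)·-0.429 - (3)·0.100) / (8) = -0.270
  v = (-3 - (2)·-0.125 - (3)·0.100) / (7) = -0.436
  w = (-1 - (-4)·-0.125 - (4)·-0.429) / (-10) = -0.022
Iteration 3:
  u = (-1 - (-2)·-0.436 - (3)·-0.022) / (8) = -0.226
  v = (-3 - (2)·-0.270 - (3)·-0.022) / (7) = -0.342
  w = (-1 - (-4)·-0.270 - (4)·-0.436) / (-10) = 0.034

(-0.226, -0.342, 0.034)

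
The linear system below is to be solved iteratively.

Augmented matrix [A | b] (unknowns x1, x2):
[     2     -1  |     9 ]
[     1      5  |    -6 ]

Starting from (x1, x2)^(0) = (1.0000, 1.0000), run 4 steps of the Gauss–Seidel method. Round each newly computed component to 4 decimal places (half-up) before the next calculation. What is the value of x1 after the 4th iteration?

Iteration 1:
  x1 = (9 - (-1)·1.0000) / (2) = 5.0000
  x2 = (-6 - (1)·5.0000) / (5) = -2.2000
Iteration 2:
  x1 = (9 - (-1)·-2.2000) / (2) = 3.4000
  x2 = (-6 - (1)·3.4000) / (5) = -1.8800
Iteration 3:
  x1 = (9 - (-1)·-1.8800) / (2) = 3.5600
  x2 = (-6 - (1)·3.5600) / (5) = -1.9120
Iteration 4:
  x1 = (9 - (-1)·-1.9120) / (2) = 3.5440
  x2 = (-6 - (1)·3.5440) / (5) = -1.9088

3.5440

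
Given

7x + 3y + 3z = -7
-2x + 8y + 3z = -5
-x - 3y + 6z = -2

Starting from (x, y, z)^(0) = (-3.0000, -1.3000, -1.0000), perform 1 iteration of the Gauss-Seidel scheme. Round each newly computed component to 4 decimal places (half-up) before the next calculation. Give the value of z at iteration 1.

Iteration 1:
  x = (-7 - (3)·-1.3000 - (3)·-1.0000) / (7) = -0.0143
  y = (-5 - (-2)·-0.0143 - (3)·-1.0000) / (8) = -0.2536
  z = (-2 - (-1)·-0.0143 - (-3)·-0.2536) / (6) = -0.4625

-0.4625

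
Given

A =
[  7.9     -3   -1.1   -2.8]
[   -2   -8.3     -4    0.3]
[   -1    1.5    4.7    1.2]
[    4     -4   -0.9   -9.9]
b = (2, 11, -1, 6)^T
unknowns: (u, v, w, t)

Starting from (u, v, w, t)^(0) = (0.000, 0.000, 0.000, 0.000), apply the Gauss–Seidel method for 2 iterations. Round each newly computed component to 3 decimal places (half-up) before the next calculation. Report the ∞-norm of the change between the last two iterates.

Iteration 1:
  u = (2 - (-3)·0.000 - (-1.1)·0.000 - (-2.8)·0.000) / (7.9) = 0.253
  v = (11 - (-2)·0.253 - (-4)·0.000 - (0.3)·0.000) / (-8.3) = -1.386
  w = (-1 - (-1)·0.253 - (1.5)·-1.386 - (1.2)·0.000) / (4.7) = 0.283
  t = (6 - (4)·0.253 - (-4)·-1.386 - (-0.9)·0.283) / (-9.9) = 0.030
Iteration 2:
  u = (2 - (-3)·-1.386 - (-1.1)·0.283 - (-2.8)·0.030) / (7.9) = -0.223
  v = (11 - (-2)·-0.223 - (-4)·0.283 - (0.3)·0.030) / (-8.3) = -1.407
  w = (-1 - (-1)·-0.223 - (1.5)·-1.407 - (1.2)·0.030) / (4.7) = 0.181
  t = (6 - (4)·-0.223 - (-4)·-1.407 - (-0.9)·0.181) / (-9.9) = -0.144
Change: (-0.476, -0.021, -0.102, -0.174) → max |·| = 0.476

0.476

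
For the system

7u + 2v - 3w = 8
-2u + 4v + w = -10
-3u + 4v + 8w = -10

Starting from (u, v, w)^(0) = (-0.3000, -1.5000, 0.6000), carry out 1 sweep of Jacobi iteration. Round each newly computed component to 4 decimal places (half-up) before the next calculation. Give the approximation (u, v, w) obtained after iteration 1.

Iteration 1:
  u = (8 - (2)·-1.5000 - (-3)·0.6000) / (7) = 1.8286
  v = (-10 - (-2)·-0.3000 - (1)·0.6000) / (4) = -2.8000
  w = (-10 - (-3)·-0.3000 - (4)·-1.5000) / (8) = -0.6125

(1.8286, -2.8000, -0.6125)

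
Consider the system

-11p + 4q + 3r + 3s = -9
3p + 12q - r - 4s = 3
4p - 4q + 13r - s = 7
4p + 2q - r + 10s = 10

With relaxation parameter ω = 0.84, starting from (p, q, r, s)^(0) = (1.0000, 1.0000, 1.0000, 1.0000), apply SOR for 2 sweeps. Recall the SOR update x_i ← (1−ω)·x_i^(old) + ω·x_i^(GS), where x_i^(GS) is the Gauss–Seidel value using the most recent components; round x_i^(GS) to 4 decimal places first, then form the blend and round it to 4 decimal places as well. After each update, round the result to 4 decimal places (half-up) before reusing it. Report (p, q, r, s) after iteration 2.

Iteration 1:
  p: GS value = (-9 - (4)·1.0000 - (3)·1.0000 - (3)·1.0000) / (-11) = 1.7273;  p ← (1−ω)·1.0000 + ω·1.7273 = 1.6109
  q: GS value = (3 - (3)·1.6109 - (-1)·1.0000 - (-4)·1.0000) / (12) = 0.2639;  q ← (1−ω)·1.0000 + ω·0.2639 = 0.3817
  r: GS value = (7 - (4)·1.6109 - (-4)·0.3817 - (-1)·1.0000) / (13) = 0.2372;  r ← (1−ω)·1.0000 + ω·0.2372 = 0.3592
  s: GS value = (10 - (4)·1.6109 - (2)·0.3817 - (-1)·0.3592) / (10) = 0.3152;  s ← (1−ω)·1.0000 + ω·0.3152 = 0.4248
Iteration 2:
  p: GS value = (-9 - (4)·0.3817 - (3)·0.3592 - (3)·0.4248) / (-11) = 1.1708;  p ← (1−ω)·1.6109 + ω·1.1708 = 1.2412
  q: GS value = (3 - (3)·1.2412 - (-1)·0.3592 - (-4)·0.4248) / (12) = 0.1112;  q ← (1−ω)·0.3817 + ω·0.1112 = 0.1545
  r: GS value = (7 - (4)·1.2412 - (-4)·0.1545 - (-1)·0.4248) / (13) = 0.2368;  r ← (1−ω)·0.3592 + ω·0.2368 = 0.2564
  s: GS value = (10 - (4)·1.2412 - (2)·0.1545 - (-1)·0.2564) / (10) = 0.4983;  s ← (1−ω)·0.4248 + ω·0.4983 = 0.4865

(1.2412, 0.1545, 0.2564, 0.4865)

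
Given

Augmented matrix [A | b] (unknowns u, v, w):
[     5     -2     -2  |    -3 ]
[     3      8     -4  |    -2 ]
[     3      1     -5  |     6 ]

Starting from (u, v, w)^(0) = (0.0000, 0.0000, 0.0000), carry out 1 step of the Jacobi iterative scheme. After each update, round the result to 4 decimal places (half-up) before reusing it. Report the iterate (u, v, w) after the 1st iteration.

(-0.6000, -0.2500, -1.2000)

Iteration 1:
  u = (-3 - (-2)·0.0000 - (-2)·0.0000) / (5) = -0.6000
  v = (-2 - (3)·0.0000 - (-4)·0.0000) / (8) = -0.2500
  w = (6 - (3)·0.0000 - (1)·0.0000) / (-5) = -1.2000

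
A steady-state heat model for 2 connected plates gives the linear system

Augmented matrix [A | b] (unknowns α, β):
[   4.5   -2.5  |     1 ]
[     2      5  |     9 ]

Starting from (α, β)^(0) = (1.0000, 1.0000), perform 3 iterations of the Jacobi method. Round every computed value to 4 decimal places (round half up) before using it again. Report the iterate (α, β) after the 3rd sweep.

(1.0494, 1.4000)

Iteration 1:
  α = (1 - (-2.5)·1.0000) / (4.5) = 0.7778
  β = (9 - (2)·1.0000) / (5) = 1.4000
Iteration 2:
  α = (1 - (-2.5)·1.4000) / (4.5) = 1.0000
  β = (9 - (2)·0.7778) / (5) = 1.4889
Iteration 3:
  α = (1 - (-2.5)·1.4889) / (4.5) = 1.0494
  β = (9 - (2)·1.0000) / (5) = 1.4000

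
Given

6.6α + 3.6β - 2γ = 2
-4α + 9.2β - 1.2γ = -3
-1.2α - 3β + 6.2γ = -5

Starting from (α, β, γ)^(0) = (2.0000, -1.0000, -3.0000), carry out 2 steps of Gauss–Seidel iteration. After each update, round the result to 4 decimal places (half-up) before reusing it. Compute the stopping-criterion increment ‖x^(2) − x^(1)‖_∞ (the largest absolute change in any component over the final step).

0.4169

Iteration 1:
  α = (2 - (3.6)·-1.0000 - (-2)·-3.0000) / (6.6) = -0.0606
  β = (-3 - (-4)·-0.0606 - (-1.2)·-3.0000) / (9.2) = -0.7437
  γ = (-5 - (-1.2)·-0.0606 - (-3)·-0.7437) / (6.2) = -1.1780
Iteration 2:
  α = (2 - (3.6)·-0.7437 - (-2)·-1.1780) / (6.6) = 0.3517
  β = (-3 - (-4)·0.3517 - (-1.2)·-1.1780) / (9.2) = -0.3268
  γ = (-5 - (-1.2)·0.3517 - (-3)·-0.3268) / (6.2) = -0.8965
Change: (0.4123, 0.4169, 0.2815) → max |·| = 0.4169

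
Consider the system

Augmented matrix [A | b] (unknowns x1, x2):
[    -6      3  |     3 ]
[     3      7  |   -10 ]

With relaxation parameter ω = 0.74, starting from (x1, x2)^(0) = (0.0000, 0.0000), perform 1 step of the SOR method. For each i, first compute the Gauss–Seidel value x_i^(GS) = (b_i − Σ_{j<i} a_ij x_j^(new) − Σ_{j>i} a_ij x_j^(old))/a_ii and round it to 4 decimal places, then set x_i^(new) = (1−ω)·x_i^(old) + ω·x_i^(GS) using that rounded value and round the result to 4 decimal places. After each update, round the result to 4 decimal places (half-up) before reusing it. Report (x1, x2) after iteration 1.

Iteration 1:
  x1: GS value = (3 - (3)·0.0000) / (-6) = -0.5000;  x1 ← (1−ω)·0.0000 + ω·-0.5000 = -0.3700
  x2: GS value = (-10 - (3)·-0.3700) / (7) = -1.2700;  x2 ← (1−ω)·0.0000 + ω·-1.2700 = -0.9398

(-0.3700, -0.9398)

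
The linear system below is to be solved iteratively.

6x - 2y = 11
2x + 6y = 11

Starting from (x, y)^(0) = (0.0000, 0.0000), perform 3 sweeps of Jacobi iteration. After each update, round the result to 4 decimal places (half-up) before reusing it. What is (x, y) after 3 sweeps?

Iteration 1:
  x = (11 - (-2)·0.0000) / (6) = 1.8333
  y = (11 - (2)·0.0000) / (6) = 1.8333
Iteration 2:
  x = (11 - (-2)·1.8333) / (6) = 2.4444
  y = (11 - (2)·1.8333) / (6) = 1.2222
Iteration 3:
  x = (11 - (-2)·1.2222) / (6) = 2.2407
  y = (11 - (2)·2.4444) / (6) = 1.0185

(2.2407, 1.0185)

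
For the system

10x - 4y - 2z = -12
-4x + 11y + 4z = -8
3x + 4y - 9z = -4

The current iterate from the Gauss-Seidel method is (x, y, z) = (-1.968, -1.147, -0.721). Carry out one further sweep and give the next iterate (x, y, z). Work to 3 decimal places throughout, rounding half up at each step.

One sweep:
  x = (-12 - (-4)·-1.147 - (-2)·-0.721) / (10) = -1.803
  y = (-8 - (-4)·-1.803 - (4)·-0.721) / (11) = -1.121
  z = (-4 - (3)·-1.803 - (4)·-1.121) / (-9) = -0.655

(-1.803, -1.121, -0.655)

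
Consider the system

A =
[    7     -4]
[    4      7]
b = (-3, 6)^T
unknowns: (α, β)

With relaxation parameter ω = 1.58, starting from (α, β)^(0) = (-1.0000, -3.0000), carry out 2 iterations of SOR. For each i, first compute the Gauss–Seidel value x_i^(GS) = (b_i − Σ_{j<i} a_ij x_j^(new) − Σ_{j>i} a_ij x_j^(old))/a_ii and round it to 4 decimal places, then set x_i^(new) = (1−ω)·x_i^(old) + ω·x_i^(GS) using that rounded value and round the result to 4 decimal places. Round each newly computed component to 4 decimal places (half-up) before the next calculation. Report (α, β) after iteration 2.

Iteration 1:
  α: GS value = (-3 - (-4)·-3.0000) / (7) = -2.1429;  α ← (1−ω)·-1.0000 + ω·-2.1429 = -2.8058
  β: GS value = (6 - (4)·-2.8058) / (7) = 2.4605;  β ← (1−ω)·-3.0000 + ω·2.4605 = 5.6276
Iteration 2:
  α: GS value = (-3 - (-4)·5.6276) / (7) = 2.7872;  α ← (1−ω)·-2.8058 + ω·2.7872 = 6.0311
  β: GS value = (6 - (4)·6.0311) / (7) = -2.5892;  β ← (1−ω)·5.6276 + ω·-2.5892 = -7.3549

(6.0311, -7.3549)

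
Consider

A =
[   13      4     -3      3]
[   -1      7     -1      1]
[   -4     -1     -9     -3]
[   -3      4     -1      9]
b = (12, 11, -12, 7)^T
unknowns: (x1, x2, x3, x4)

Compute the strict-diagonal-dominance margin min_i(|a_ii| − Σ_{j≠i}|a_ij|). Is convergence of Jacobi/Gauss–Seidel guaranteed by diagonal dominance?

row 1: |13| − (4+3+3) = 3
row 2: |7| − (1+1+1) = 4
row 3: |-9| − (4+1+3) = 1
row 4: |9| − (3+4+1) = 1
minimum over rows = 1 → strictly diagonally dominant (convergence guaranteed)

1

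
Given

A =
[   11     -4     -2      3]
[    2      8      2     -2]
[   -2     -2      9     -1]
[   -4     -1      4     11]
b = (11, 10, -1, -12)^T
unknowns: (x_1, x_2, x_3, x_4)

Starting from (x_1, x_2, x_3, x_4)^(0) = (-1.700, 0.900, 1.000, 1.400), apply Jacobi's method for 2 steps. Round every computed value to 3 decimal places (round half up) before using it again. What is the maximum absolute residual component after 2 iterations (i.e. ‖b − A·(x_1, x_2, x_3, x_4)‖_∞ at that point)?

Iteration 1:
  x_1 = (11 - (-4)·0.900 - (-2)·1.000 - (3)·1.400) / (11) = 1.127
  x_2 = (10 - (2)·-1.700 - (2)·1.000 - (-2)·1.400) / (8) = 1.775
  x_3 = (-1 - (-2)·-1.700 - (-2)·0.900 - (-1)·1.400) / (9) = -0.133
  x_4 = (-12 - (-4)·-1.700 - (-1)·0.900 - (4)·1.000) / (11) = -1.991
Iteration 2:
  x_1 = (11 - (-4)·1.775 - (-2)·-0.133 - (3)·-1.991) / (11) = 2.164
  x_2 = (10 - (2)·1.127 - (2)·-0.133 - (-2)·-1.991) / (8) = 0.504
  x_3 = (-1 - (-2)·1.127 - (-2)·1.775 - (-1)·-1.991) / (9) = 0.313
  x_4 = (-12 - (-4)·1.127 - (-1)·1.775 - (4)·-0.133) / (11) = -0.471
Residual b − A·x = (-8.749, 0.072, 1.048, 1.089); ∞-norm = 8.749

8.749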